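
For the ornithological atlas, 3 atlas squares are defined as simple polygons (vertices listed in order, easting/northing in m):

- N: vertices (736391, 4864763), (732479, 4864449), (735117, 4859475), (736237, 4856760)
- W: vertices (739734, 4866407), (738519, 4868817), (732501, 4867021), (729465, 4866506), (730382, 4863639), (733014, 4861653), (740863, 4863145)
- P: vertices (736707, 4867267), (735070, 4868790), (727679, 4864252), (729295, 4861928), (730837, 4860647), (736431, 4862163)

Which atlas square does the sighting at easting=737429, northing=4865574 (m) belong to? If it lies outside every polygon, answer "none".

Cast a ray rightward from (737429, 4865574). For each polygon, the edges (by vertex number in listed order) whose endpoints lie on opposite sides of northing = 4865574, where each meets that height, and whether that is right or left of the point:
N: no edge straddles that height → 0 crossings.
W: 4–5 at easting≈729763.1 (left), 7–1 at easting≈740022.3 (right) → 1 crossing.
P: 2–3 at easting≈729832.1 (left), 6–1 at easting≈736615.5 (left) → 0 crossings.
Only W has an odd count, so the point is inside W.

W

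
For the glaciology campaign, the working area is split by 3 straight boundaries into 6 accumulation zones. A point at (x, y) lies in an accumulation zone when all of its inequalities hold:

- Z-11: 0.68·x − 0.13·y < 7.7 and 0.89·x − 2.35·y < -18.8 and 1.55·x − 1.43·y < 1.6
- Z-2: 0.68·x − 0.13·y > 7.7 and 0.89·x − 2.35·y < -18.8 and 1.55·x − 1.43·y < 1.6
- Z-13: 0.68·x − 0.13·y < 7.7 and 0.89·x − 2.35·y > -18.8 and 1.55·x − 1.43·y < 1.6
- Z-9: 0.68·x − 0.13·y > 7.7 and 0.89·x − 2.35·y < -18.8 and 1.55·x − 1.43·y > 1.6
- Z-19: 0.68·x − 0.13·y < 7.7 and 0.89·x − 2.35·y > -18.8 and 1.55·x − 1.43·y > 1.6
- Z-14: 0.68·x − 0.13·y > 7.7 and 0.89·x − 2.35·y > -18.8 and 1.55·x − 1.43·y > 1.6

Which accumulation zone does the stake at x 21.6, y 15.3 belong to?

Z-14

0.68·21.6 − 0.13·15.3 = 12.699, which is > 7.7
0.89·21.6 − 2.35·15.3 = -16.731, which is > -18.8
1.55·21.6 − 1.43·15.3 = 11.601, which is > 1.6
This sign pattern matches Z-14.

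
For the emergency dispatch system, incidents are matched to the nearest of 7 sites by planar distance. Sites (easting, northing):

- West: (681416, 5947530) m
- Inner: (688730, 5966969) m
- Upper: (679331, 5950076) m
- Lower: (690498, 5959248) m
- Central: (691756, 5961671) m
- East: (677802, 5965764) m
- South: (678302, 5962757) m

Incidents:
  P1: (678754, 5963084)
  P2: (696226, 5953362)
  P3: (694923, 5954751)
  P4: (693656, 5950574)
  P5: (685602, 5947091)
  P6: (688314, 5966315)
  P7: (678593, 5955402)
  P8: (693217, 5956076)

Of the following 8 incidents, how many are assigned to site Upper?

P1 → South
P2 → Lower
P3 → Lower
P4 → Lower
P5 → West
P6 → Inner
P7 → Upper
P8 → Lower
1 of the 8 goes to Upper.

1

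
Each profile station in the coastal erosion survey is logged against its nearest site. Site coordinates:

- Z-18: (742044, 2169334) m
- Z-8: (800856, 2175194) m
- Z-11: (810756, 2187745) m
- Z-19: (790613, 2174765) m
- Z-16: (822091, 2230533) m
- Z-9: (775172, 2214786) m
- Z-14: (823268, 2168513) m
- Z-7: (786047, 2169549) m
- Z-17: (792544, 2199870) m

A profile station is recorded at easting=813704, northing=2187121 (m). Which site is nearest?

Squared distances to each site:
Z-18: 5451532969.000; Z-8: 307324433.000; Z-11: 9080080.000; Z-19: 685865017.000; Z-16: 1954943513.000; Z-9: 2250067249.000; Z-14: 437727760.000; Z-7: 1073684833.000; Z-17: 610282601.000.
Minimum at Z-11.

Z-11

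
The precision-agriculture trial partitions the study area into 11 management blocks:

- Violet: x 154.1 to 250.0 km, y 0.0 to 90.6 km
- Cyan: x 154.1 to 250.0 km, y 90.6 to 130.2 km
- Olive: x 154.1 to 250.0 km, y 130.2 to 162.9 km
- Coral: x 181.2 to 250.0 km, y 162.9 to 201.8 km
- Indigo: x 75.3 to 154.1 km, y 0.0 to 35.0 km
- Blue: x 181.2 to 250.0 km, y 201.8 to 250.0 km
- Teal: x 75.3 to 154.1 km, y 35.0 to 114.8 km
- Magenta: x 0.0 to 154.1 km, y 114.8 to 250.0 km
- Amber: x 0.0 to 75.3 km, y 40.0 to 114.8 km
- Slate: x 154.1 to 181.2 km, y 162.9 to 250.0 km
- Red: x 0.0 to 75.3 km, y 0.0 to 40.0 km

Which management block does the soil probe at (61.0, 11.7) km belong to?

The point has x = 61.0 and y = 11.7.
Only Red satisfies 0.0 ≤ x ≤ 75.3 and 0.0 ≤ y ≤ 40.0.

Red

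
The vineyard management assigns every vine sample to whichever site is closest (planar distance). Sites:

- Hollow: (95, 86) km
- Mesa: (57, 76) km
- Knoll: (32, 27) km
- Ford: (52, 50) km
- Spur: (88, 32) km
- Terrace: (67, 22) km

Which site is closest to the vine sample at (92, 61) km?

Squared distances to each site:
Hollow: 634.000; Mesa: 1450.000; Knoll: 4756.000; Ford: 1721.000; Spur: 857.000; Terrace: 2146.000.
Minimum at Hollow.

Hollow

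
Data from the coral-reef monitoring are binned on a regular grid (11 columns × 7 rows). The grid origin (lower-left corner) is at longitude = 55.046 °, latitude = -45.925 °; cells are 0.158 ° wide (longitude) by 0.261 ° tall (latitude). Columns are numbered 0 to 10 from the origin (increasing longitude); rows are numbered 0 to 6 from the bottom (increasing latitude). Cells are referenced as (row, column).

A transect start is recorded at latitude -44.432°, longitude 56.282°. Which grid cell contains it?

(5, 7)

Column index: ⌊(56.282 − 55.046) / 0.158⌋ = ⌊7.823⌋ = 7
Row offset from origin: ⌊(-44.432 − -45.925) / 0.261⌋ = ⌊5.720⌋ = 5 → row 5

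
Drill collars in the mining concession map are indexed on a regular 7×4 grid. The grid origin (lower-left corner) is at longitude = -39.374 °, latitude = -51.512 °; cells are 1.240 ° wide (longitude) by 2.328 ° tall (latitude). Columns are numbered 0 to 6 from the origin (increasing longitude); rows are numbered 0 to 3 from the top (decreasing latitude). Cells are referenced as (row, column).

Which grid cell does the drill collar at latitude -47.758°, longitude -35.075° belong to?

(2, 3)

Column index: ⌊(-35.075 − -39.374) / 1.240⌋ = ⌊3.467⌋ = 3
Row offset from origin: ⌊(-47.758 − -51.512) / 2.328⌋ = ⌊1.613⌋ = 1 → row 2 (counted from top)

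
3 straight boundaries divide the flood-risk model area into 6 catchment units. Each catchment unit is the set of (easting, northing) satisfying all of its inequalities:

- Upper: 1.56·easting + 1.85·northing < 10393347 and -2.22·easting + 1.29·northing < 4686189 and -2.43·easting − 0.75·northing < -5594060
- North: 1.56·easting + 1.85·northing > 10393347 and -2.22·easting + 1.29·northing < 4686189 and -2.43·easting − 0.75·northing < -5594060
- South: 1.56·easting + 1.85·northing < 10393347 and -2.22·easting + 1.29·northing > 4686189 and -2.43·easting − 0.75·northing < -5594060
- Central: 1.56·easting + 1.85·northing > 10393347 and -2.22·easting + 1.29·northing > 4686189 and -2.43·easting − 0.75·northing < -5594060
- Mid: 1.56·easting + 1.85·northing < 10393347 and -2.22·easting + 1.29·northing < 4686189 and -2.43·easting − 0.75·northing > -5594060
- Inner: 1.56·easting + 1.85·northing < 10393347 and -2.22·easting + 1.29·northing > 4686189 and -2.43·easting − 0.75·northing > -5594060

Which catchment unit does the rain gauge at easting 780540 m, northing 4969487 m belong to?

North

1.56·780540 + 1.85·4969487 = 10411193.350, which is > 10393347
-2.22·780540 + 1.29·4969487 = 4677839.430, which is < 4686189
-2.43·780540 − 0.75·4969487 = -5623827.450, which is < -5594060
This sign pattern matches North.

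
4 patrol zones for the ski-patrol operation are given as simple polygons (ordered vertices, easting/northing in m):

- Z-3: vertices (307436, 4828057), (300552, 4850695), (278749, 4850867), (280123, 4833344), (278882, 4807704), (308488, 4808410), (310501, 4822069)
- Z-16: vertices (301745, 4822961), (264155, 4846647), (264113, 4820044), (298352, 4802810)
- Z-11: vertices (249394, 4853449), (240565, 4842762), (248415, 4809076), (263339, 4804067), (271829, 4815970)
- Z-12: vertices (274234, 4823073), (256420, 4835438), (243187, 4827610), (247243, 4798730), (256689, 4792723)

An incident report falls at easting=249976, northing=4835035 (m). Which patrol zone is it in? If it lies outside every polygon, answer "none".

Z-11

Cast a ray rightward from (249976, 4835035). For each polygon, the edges (by vertex number in listed order) whose endpoints lie on opposite sides of northing = 4835035, where each meets that height, and whether that is right or left of the point:
Z-3: 1–2 at easting≈305314.1 (right), 3–4 at easting≈279990.4 (right) → 2 crossings.
Z-16: 1–2 at easting≈282583.4 (right), 2–3 at easting≈264136.7 (right) → 2 crossings.
Z-11: 2–3 at easting≈242365.7 (left), 5–1 at easting≈260416.7 (right) → 1 crossing.
Z-12: 1–2 at easting≈257000.6 (right), 2–3 at easting≈255738.7 (right) → 2 crossings.
Only Z-11 has an odd count, so the point is inside Z-11.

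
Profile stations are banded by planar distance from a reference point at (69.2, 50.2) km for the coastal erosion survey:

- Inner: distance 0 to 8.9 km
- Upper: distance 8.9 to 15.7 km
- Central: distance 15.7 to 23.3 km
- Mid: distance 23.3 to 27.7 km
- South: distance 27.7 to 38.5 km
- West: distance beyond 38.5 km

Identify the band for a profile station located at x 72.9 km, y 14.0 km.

South

Distance = √((72.9−69.2)² + (14.0−50.2)²) = √(13.690 + 1310.440) = 36.389 km.
27.7 ≤ 36.389 < 38.5 → South.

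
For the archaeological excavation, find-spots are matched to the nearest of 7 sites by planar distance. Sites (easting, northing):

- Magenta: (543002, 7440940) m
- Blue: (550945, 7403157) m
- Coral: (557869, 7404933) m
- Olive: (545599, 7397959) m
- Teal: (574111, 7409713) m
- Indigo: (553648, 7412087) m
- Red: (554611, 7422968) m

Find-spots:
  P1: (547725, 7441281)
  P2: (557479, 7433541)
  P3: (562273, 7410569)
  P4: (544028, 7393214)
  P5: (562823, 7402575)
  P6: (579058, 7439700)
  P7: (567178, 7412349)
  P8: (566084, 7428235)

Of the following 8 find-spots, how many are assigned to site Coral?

2

P1 → Magenta
P2 → Red
P3 → Coral
P4 → Olive
P5 → Coral
P6 → Red
P7 → Teal
P8 → Red
2 of the 8 go to Coral.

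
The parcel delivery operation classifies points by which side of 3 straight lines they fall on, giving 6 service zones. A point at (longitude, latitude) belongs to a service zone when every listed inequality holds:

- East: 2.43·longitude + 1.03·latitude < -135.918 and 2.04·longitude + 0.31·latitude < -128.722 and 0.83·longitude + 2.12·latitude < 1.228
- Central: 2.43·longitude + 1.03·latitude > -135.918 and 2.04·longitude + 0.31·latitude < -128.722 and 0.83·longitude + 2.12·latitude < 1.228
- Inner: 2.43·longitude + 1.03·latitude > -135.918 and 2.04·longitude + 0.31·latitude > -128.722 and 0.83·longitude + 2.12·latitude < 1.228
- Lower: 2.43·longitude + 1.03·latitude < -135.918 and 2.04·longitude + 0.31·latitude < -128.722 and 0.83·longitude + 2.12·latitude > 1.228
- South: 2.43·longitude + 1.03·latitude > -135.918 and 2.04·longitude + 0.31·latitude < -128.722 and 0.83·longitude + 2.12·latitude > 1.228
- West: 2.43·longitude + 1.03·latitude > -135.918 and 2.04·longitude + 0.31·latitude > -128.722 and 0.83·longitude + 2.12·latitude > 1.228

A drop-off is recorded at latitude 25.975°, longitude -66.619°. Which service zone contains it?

2.43·-66.619 + 1.03·25.975 = -135.130, which is > -135.918
2.04·-66.619 + 0.31·25.975 = -127.851, which is > -128.722
0.83·-66.619 + 2.12·25.975 = -0.227, which is < 1.228
This sign pattern matches Inner.

Inner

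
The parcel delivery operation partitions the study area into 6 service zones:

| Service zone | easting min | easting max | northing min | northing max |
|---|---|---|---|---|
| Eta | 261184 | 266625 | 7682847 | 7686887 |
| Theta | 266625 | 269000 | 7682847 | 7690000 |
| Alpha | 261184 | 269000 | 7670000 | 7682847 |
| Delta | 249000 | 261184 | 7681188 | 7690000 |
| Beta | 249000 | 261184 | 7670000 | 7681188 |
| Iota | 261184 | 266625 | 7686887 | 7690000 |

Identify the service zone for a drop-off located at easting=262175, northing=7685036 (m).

The point has easting = 262175 and northing = 7685036.
Only Eta satisfies 261184 ≤ easting ≤ 266625 and 7682847 ≤ northing ≤ 7686887.

Eta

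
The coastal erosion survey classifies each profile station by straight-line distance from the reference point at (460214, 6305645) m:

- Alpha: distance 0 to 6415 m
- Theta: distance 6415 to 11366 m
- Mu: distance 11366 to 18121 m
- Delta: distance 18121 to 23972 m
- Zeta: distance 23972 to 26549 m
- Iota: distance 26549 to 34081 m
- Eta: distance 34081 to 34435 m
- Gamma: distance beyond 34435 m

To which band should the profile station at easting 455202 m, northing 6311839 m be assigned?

Distance = √((455202−460214)² + (6311839−6305645)²) = √(25120144.000 + 38365636.000) = 7967.796 m.
6415 ≤ 7967.796 < 11366 → Theta.

Theta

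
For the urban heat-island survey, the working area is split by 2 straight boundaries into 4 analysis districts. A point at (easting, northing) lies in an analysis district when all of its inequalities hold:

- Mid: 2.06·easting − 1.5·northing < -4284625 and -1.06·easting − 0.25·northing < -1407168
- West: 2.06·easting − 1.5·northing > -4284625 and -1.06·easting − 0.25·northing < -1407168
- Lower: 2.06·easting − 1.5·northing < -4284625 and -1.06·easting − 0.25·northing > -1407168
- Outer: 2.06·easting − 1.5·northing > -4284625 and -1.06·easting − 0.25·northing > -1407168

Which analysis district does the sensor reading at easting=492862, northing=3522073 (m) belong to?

Outer

2.06·492862 − 1.5·3522073 = -4267813.780, which is > -4284625
-1.06·492862 − 0.25·3522073 = -1402951.970, which is > -1407168
This sign pattern matches Outer.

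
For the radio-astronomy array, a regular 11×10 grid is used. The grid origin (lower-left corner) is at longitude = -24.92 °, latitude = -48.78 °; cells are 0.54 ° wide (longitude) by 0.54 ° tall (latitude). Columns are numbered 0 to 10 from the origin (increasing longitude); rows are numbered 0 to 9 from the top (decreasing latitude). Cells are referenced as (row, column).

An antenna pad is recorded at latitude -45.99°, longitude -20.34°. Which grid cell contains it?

(4, 8)

Column index: ⌊(-20.34 − -24.92) / 0.54⌋ = ⌊8.481⌋ = 8
Row offset from origin: ⌊(-45.99 − -48.78) / 0.54⌋ = ⌊5.167⌋ = 5 → row 4 (counted from top)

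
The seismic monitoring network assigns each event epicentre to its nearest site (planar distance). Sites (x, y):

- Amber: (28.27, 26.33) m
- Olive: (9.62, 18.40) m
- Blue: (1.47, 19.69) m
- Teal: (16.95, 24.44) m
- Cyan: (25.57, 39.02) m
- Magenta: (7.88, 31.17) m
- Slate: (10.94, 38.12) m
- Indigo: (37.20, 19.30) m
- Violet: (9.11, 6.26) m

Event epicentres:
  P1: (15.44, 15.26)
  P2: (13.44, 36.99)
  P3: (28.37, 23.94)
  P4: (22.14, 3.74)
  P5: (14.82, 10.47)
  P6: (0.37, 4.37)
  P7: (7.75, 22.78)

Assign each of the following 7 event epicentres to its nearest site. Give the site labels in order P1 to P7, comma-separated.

Olive, Slate, Amber, Violet, Violet, Violet, Olive

P1 → Olive (d²=43.73)
P2 → Slate (d²=7.53)
P3 → Amber (d²=5.72)
P4 → Violet (d²=176.13)
P5 → Violet (d²=50.33)
P6 → Violet (d²=79.96)
P7 → Olive (d²=22.68)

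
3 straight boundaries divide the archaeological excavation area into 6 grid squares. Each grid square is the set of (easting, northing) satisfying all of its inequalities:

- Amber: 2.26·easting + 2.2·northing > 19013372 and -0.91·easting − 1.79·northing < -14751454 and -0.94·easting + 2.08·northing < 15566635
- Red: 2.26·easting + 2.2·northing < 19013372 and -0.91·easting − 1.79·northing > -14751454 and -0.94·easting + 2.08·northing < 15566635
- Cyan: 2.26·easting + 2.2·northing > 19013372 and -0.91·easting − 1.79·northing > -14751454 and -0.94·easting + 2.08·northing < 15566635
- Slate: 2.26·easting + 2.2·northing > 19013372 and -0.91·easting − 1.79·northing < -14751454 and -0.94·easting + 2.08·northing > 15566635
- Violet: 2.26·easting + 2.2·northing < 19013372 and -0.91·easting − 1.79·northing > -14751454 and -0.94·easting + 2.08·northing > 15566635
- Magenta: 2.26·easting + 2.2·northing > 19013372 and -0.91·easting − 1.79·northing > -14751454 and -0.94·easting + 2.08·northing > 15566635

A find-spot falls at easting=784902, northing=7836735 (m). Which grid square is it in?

2.26·784902 + 2.2·7836735 = 19014695.520, which is > 19013372
-0.91·784902 − 1.79·7836735 = -14742016.470, which is > -14751454
-0.94·784902 + 2.08·7836735 = 15562600.920, which is < 15566635
This sign pattern matches Cyan.

Cyan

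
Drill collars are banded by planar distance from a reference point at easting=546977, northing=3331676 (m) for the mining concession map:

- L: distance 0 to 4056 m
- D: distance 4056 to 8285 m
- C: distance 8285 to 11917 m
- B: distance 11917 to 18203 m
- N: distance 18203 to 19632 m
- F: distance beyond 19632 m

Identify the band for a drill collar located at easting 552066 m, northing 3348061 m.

B

Distance = √((552066−546977)² + (3348061−3331676)²) = √(25897921.000 + 268468225.000) = 17157.102 m.
11917 ≤ 17157.102 < 18203 → B.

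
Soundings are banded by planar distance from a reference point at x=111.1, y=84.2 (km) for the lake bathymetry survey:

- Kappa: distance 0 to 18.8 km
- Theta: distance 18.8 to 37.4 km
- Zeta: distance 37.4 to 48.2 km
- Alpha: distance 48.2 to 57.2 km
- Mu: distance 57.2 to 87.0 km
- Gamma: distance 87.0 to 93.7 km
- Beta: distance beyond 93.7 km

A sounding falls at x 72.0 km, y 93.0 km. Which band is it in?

Zeta

Distance = √((72.0−111.1)² + (93.0−84.2)²) = √(1528.810 + 77.440) = 40.078 km.
37.4 ≤ 40.078 < 48.2 → Zeta.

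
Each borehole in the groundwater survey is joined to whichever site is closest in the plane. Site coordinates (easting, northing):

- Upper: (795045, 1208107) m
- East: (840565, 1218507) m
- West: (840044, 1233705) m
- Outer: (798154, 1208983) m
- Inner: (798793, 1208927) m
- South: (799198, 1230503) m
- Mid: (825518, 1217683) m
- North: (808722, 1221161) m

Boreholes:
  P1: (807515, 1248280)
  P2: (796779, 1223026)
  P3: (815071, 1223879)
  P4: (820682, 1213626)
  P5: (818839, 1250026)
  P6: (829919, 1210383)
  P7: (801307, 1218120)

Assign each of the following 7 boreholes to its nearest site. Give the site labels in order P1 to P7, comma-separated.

South, South, North, Mid, West, Mid, North

P1 → South (d²=385194218.00)
P2 → South (d²=61757090.00)
P3 → North (d²=47697325.00)
P4 → Mid (d²=39846145.00)
P5 → West (d²=716027066.00)
P6 → Mid (d²=72658801.00)
P7 → North (d²=64229906.00)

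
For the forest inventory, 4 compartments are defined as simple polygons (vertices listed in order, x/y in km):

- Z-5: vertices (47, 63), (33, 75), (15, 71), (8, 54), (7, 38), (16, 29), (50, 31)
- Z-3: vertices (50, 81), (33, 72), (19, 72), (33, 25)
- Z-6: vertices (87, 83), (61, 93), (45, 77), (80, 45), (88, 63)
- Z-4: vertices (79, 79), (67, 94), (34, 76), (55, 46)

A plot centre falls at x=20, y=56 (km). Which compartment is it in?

Cast a ray rightward from (20, 56). For each polygon, the edges (by vertex number in listed order) whose endpoints lie on opposite sides of y = 56, where each meets that height, and whether that is right or left of the point:
Z-5: 3–4 at x≈8.8 (left), 7–1 at x≈47.7 (right) → 1 crossing.
Z-3: 3–4 at x≈23.8 (right), 4–1 at x≈42.4 (right) → 2 crossings.
Z-6: 3–4 at x≈68.0 (right), 4–5 at x≈84.9 (right) → 2 crossings.
Z-4: 3–4 at x≈48.0 (right), 4–1 at x≈62.3 (right) → 2 crossings.
Only Z-5 has an odd count, so the point is inside Z-5.

Z-5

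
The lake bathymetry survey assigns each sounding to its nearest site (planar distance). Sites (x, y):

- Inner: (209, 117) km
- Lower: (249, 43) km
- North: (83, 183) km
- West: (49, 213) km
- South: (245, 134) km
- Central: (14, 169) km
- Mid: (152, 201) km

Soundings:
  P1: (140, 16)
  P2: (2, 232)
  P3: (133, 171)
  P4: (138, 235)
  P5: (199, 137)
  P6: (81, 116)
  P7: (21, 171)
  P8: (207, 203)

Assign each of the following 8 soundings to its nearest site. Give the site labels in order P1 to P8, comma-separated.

P1 → Lower (d²=12610.00)
P2 → West (d²=2570.00)
P3 → Mid (d²=1261.00)
P4 → Mid (d²=1352.00)
P5 → Inner (d²=500.00)
P6 → North (d²=4493.00)
P7 → Central (d²=53.00)
P8 → Mid (d²=3029.00)

Lower, West, Mid, Mid, Inner, North, Central, Mid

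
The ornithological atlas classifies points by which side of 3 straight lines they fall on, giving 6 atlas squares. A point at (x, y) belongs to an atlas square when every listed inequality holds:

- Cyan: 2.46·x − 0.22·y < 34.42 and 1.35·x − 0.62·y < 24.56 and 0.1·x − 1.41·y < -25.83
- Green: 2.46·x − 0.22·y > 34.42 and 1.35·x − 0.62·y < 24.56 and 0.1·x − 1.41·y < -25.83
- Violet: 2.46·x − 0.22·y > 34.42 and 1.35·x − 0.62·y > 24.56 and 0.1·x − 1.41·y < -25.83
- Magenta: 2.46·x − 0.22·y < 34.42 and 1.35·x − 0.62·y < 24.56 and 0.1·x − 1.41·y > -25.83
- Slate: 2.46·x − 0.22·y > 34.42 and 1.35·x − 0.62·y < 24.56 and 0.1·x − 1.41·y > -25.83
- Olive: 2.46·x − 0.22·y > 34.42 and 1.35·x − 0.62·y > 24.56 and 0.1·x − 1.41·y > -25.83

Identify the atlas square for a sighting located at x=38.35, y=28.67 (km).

Violet

2.46·38.35 − 0.22·28.67 = 88.034, which is > 34.42
1.35·38.35 − 0.62·28.67 = 33.997, which is > 24.56
0.1·38.35 − 1.41·28.67 = -36.590, which is < -25.83
This sign pattern matches Violet.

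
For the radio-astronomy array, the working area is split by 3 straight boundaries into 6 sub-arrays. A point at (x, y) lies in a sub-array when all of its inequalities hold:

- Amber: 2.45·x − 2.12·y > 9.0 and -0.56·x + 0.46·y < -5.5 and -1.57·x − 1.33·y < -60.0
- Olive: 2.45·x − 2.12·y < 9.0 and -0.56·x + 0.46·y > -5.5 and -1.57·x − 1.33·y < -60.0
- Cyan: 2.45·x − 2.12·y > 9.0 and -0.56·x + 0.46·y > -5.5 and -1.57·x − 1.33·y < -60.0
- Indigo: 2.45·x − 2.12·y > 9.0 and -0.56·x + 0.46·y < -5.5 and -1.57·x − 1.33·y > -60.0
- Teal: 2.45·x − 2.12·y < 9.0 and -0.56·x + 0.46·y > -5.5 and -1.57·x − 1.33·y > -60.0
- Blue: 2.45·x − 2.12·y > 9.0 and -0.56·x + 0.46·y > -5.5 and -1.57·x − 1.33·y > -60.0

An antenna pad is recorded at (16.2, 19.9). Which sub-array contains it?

Teal

2.45·16.2 − 2.12·19.9 = -2.498, which is < 9.0
-0.56·16.2 + 0.46·19.9 = 0.082, which is > -5.5
-1.57·16.2 − 1.33·19.9 = -51.901, which is > -60.0
This sign pattern matches Teal.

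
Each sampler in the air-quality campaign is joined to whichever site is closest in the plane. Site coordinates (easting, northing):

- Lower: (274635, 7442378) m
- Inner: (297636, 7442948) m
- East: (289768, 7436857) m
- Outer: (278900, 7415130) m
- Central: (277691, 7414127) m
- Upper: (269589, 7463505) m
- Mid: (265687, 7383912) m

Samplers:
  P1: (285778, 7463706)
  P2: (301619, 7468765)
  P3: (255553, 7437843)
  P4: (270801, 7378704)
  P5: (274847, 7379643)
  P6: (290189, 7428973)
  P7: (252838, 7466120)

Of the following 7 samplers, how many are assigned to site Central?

0

P1 → Upper
P2 → Inner
P3 → Lower
P4 → Mid
P5 → Mid
P6 → East
P7 → Upper
0 of the 7 go to Central.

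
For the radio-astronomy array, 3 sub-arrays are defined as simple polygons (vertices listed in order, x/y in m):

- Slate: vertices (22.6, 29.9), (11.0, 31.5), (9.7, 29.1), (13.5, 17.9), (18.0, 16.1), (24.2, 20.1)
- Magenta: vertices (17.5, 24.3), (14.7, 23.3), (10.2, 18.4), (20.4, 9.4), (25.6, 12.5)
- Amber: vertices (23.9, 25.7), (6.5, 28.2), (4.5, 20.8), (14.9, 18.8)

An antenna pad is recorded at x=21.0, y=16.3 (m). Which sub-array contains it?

Magenta

Cast a ray rightward from (21.0, 16.3). For each polygon, the edges (by vertex number in listed order) whose endpoints lie on opposite sides of y = 16.3, where each meets that height, and whether that is right or left of the point:
Slate: 4–5 at x≈17.50 (left), 5–6 at x≈18.31 (left) → 0 crossings.
Magenta: 3–4 at x≈12.58 (left), 5–1 at x≈22.99 (right) → 1 crossing.
Amber: no edge straddles that height → 0 crossings.
Only Magenta has an odd count, so the point is inside Magenta.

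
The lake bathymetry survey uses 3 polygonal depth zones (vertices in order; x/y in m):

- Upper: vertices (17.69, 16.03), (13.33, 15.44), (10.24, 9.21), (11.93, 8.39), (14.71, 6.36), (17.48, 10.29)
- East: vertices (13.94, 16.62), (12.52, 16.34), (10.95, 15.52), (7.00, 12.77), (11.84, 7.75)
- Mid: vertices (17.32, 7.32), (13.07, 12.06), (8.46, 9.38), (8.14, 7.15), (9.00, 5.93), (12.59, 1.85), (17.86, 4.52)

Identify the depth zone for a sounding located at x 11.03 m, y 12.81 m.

Cast a ray rightward from (11.03, 12.81). For each polygon, the edges (by vertex number in listed order) whose endpoints lie on opposite sides of y = 12.81, where each meets that height, and whether that is right or left of the point:
Upper: 2–3 at x≈12.026 (right), 6–1 at x≈17.572 (right) → 2 crossings.
East: 3–4 at x≈7.057 (left), 5–1 at x≈13.038 (right) → 1 crossing.
Mid: no edge straddles that height → 0 crossings.
Only East has an odd count, so the point is inside East.

East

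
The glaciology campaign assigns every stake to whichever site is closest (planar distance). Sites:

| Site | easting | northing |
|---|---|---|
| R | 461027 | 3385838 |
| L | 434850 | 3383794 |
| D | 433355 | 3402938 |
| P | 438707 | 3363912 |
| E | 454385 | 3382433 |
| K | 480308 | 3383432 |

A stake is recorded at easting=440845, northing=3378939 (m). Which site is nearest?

L

Squared distances to each site:
R: 454909325.000; L: 59511050.000; D: 632052101.000; P: 230381773.000; E: 195539636.000; K: 1577515418.000.
Minimum at L.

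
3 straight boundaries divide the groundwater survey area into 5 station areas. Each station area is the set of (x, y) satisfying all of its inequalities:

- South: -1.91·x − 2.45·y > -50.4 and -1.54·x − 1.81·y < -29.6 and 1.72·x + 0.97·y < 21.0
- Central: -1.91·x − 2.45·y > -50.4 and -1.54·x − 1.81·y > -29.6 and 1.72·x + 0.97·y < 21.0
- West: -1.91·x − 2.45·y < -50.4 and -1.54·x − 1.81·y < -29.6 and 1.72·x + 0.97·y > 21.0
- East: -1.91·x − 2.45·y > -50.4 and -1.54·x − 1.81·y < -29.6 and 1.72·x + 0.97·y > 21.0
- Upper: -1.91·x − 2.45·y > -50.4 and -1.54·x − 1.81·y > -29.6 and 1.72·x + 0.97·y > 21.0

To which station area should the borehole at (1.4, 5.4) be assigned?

Central

-1.91·1.4 − 2.45·5.4 = -15.904, which is > -50.4
-1.54·1.4 − 1.81·5.4 = -11.930, which is > -29.6
1.72·1.4 + 0.97·5.4 = 7.646, which is < 21.0
This sign pattern matches Central.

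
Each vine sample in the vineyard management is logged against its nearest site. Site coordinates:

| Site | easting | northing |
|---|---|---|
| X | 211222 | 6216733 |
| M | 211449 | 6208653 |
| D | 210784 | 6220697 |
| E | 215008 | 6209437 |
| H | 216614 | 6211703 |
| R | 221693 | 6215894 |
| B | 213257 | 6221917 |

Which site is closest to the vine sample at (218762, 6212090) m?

H

Squared distances to each site:
X: 78409049.000; M: 65292938.000; D: 137728933.000; E: 21130925.000; H: 4763673.000; R: 23061177.000; B: 126874954.000.
Minimum at H.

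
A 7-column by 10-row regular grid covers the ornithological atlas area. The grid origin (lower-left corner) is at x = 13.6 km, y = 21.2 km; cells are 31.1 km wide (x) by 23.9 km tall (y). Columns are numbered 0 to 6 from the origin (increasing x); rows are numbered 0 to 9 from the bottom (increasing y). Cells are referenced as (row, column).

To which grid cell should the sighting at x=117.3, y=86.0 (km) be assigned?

(2, 3)

Column index: ⌊(117.3 − 13.6) / 31.1⌋ = ⌊3.334⌋ = 3
Row offset from origin: ⌊(86.0 − 21.2) / 23.9⌋ = ⌊2.711⌋ = 2 → row 2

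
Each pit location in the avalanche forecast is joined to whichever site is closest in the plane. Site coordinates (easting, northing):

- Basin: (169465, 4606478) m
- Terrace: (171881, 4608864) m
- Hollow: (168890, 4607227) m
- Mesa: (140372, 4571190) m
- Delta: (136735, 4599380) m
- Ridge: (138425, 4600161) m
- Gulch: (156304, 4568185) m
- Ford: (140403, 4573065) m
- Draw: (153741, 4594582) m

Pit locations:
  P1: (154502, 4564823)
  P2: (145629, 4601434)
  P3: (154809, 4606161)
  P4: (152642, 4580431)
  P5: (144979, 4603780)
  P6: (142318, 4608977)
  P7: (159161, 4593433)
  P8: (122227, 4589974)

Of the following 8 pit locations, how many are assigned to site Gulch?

2

P1 → Gulch
P2 → Ridge
P3 → Draw
P4 → Gulch
P5 → Ridge
P6 → Ridge
P7 → Draw
P8 → Delta
2 of the 8 go to Gulch.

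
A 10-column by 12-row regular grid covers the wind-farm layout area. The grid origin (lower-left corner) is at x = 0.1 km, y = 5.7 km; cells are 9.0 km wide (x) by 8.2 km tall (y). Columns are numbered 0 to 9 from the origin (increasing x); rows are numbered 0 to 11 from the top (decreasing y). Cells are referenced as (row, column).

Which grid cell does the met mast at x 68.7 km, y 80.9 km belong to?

(2, 7)

Column index: ⌊(68.7 − 0.1) / 9.0⌋ = ⌊7.622⌋ = 7
Row offset from origin: ⌊(80.9 − 5.7) / 8.2⌋ = ⌊9.171⌋ = 9 → row 2 (counted from top)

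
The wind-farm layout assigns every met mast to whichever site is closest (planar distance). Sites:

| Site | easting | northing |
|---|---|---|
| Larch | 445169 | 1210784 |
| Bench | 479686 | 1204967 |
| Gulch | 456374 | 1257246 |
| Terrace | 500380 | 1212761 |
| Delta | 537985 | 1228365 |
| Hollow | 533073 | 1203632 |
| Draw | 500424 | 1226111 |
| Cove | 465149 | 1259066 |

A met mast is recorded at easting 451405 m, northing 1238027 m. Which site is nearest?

Gulch

Squared distances to each site:
Larch: 781068745.000; Bench: 1892778561.000; Gulch: 394060922.000; Terrace: 3036921381.000; Delta: 7589450644.000; Hollow: 7852678249.000; Draw: 2544853417.000; Cove: 631537057.000.
Minimum at Gulch.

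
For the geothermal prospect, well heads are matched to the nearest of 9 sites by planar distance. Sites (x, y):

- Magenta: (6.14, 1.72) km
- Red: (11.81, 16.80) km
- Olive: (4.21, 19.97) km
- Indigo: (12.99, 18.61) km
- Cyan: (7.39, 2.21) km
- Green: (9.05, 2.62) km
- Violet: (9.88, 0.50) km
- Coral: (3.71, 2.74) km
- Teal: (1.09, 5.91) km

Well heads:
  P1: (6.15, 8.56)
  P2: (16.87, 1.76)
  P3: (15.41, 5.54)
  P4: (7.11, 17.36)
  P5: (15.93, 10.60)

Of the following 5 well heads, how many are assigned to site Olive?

1

P1 → Teal
P2 → Violet
P3 → Green
P4 → Olive
P5 → Red
1 of the 5 goes to Olive.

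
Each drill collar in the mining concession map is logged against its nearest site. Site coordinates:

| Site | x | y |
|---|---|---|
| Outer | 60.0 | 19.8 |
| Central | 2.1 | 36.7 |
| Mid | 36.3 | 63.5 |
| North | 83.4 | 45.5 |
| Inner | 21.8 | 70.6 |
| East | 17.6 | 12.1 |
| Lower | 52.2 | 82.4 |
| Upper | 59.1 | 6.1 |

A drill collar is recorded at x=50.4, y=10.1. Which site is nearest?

Upper

Squared distances to each site:
Outer: 186.250; Central: 3040.450; Mid: 3050.370; North: 2342.160; Inner: 4478.210; East: 1079.840; Lower: 5230.530; Upper: 91.690.
Minimum at Upper.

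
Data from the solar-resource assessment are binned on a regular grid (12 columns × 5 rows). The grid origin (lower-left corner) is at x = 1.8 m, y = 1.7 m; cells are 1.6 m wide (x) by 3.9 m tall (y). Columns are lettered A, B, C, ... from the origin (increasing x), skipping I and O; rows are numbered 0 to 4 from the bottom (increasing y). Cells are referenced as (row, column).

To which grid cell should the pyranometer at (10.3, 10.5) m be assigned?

(2, F)

Column index: ⌊(10.3 − 1.8) / 1.6⌋ = ⌊5.312⌋ = 5 → column F
Row offset from origin: ⌊(10.5 − 1.7) / 3.9⌋ = ⌊2.256⌋ = 2 → row 2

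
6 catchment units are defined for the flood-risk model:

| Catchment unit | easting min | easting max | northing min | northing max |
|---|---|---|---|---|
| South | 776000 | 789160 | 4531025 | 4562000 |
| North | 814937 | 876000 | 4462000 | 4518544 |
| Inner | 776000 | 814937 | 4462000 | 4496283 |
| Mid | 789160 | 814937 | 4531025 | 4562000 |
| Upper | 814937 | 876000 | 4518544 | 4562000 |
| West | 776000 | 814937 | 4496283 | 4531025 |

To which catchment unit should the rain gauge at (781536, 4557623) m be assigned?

South

The point has easting = 781536 and northing = 4557623.
Only South satisfies 776000 ≤ easting ≤ 789160 and 4531025 ≤ northing ≤ 4562000.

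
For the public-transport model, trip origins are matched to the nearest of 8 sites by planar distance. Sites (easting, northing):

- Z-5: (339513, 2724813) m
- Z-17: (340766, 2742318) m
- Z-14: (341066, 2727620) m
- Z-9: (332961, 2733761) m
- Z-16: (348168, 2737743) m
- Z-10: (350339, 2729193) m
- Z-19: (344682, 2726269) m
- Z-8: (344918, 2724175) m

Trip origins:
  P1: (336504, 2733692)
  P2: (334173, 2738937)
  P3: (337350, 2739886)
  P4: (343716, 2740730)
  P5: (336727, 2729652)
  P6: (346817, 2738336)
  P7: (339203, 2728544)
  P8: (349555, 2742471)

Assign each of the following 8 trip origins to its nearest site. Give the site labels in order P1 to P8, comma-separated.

P1 → Z-9 (d²=12557610.00)
P2 → Z-9 (d²=28259920.00)
P3 → Z-17 (d²=17583680.00)
P4 → Z-17 (d²=11224244.00)
P5 → Z-14 (d²=22955945.00)
P6 → Z-16 (d²=2176850.00)
P7 → Z-14 (d²=4324545.00)
P8 → Z-16 (d²=24277753.00)

Z-9, Z-9, Z-17, Z-17, Z-14, Z-16, Z-14, Z-16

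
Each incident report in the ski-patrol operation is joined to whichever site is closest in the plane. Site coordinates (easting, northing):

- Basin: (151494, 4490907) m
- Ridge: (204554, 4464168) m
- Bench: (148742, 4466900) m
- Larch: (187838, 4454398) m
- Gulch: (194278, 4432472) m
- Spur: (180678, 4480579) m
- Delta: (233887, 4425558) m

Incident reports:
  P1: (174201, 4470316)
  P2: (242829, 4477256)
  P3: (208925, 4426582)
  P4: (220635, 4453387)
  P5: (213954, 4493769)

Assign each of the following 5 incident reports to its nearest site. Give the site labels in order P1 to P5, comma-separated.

Spur, Ridge, Gulch, Ridge, Ridge

P1 → Spur (d²=147280698.00)
P2 → Ridge (d²=1636271369.00)
P3 → Gulch (d²=249226709.00)
P4 → Ridge (d²=374828522.00)
P5 → Ridge (d²=964579201.00)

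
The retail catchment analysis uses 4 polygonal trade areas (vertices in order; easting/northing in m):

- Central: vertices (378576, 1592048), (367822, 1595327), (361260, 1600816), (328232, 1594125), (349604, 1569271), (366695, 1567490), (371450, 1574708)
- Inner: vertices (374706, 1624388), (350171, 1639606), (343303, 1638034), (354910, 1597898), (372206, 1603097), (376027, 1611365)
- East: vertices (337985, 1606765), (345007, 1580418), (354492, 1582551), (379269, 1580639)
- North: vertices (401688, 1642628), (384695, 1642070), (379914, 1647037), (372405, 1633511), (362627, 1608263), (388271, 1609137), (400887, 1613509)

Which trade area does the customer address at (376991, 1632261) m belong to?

Cast a ray rightward from (376991, 1632261). For each polygon, the edges (by vertex number in listed order) whose endpoints lie on opposite sides of northing = 1632261, where each meets that height, and whether that is right or left of the point:
Central: no edge straddles that height → 0 crossings.
Inner: 1–2 at easting≈362012.9 (left), 3–4 at easting≈344972.5 (left) → 0 crossings.
East: no edge straddles that height → 0 crossings.
North: 4–5 at easting≈371920.9 (left), 7–1 at easting≈401402.8 (right) → 1 crossing.
Only North has an odd count, so the point is inside North.

North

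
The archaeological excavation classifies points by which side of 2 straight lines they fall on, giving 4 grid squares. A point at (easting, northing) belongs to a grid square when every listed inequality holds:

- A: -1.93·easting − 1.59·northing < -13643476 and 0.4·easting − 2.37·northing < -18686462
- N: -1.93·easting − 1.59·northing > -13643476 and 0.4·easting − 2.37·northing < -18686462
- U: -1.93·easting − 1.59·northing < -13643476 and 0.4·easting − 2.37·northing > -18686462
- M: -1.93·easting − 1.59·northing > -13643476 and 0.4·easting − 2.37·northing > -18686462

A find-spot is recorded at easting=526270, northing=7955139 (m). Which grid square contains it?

U

-1.93·526270 − 1.59·7955139 = -13664372.110, which is < -13643476
0.4·526270 − 2.37·7955139 = -18643171.430, which is > -18686462
This sign pattern matches U.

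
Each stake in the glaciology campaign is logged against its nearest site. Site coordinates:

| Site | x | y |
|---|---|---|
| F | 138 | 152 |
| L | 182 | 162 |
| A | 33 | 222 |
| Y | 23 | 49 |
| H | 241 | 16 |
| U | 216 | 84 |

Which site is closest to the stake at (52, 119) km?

Squared distances to each site:
F: 8485.000; L: 18749.000; A: 10970.000; Y: 5741.000; H: 46330.000; U: 28121.000.
Minimum at Y.

Y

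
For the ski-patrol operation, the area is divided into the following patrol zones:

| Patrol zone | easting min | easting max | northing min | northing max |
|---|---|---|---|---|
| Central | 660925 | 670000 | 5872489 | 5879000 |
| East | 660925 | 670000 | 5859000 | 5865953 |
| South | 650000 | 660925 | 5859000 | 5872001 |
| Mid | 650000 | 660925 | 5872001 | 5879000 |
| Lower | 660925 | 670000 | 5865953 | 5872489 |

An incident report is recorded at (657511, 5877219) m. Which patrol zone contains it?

The point has easting = 657511 and northing = 5877219.
Only Mid satisfies 650000 ≤ easting ≤ 660925 and 5872001 ≤ northing ≤ 5879000.

Mid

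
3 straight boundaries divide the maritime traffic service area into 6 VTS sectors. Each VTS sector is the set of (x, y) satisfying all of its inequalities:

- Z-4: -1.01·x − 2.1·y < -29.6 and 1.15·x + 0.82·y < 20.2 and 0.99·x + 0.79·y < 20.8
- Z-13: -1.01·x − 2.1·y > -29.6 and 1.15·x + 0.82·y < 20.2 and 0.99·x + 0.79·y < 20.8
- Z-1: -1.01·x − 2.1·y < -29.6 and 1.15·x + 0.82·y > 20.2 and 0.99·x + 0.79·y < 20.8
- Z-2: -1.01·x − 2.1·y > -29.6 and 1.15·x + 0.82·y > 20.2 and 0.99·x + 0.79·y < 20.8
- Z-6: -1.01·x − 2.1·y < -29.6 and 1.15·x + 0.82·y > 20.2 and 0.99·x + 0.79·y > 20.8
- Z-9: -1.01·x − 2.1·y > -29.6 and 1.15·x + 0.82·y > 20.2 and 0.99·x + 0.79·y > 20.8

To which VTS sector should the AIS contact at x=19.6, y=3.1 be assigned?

Z-9

-1.01·19.6 − 2.1·3.1 = -26.306, which is > -29.6
1.15·19.6 + 0.82·3.1 = 25.082, which is > 20.2
0.99·19.6 + 0.79·3.1 = 21.853, which is > 20.8
This sign pattern matches Z-9.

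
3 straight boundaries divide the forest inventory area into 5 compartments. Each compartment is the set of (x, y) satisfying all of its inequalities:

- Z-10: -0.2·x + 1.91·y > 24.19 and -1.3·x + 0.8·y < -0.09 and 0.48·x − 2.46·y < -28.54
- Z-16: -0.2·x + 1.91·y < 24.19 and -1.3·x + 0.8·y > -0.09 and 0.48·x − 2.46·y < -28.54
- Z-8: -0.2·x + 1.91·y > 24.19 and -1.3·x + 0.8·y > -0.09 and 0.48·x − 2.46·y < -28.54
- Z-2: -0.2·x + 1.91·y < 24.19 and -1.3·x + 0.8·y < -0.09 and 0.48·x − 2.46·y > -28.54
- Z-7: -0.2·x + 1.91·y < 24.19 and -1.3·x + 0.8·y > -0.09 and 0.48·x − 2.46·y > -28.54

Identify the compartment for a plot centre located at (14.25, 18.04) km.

Z-10

-0.2·14.25 + 1.91·18.04 = 31.606, which is > 24.19
-1.3·14.25 + 0.8·18.04 = -4.093, which is < -0.09
0.48·14.25 − 2.46·18.04 = -37.538, which is < -28.54
This sign pattern matches Z-10.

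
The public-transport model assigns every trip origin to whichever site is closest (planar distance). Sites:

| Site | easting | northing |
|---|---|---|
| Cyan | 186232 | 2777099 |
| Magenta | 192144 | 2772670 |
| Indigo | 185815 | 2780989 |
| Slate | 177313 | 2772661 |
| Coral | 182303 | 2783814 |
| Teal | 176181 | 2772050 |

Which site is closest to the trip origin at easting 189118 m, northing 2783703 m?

Squared distances to each site:
Cyan: 51941812.000; Magenta: 130883765.000; Indigo: 18275605.000; Slate: 261283789.000; Coral: 46456546.000; Teal: 303158378.000.
Minimum at Indigo.

Indigo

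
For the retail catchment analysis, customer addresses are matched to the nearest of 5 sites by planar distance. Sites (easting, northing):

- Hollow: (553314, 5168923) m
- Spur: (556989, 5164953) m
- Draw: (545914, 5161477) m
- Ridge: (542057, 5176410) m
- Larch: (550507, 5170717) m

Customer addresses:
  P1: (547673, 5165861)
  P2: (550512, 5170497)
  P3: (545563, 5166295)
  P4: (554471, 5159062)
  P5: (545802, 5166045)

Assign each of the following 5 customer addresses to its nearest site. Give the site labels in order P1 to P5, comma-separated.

P1 → Draw (d²=22313537.00)
P2 → Larch (d²=48425.00)
P3 → Draw (d²=23336325.00)
P4 → Spur (d²=41044205.00)
P5 → Draw (d²=20879168.00)

Draw, Larch, Draw, Spur, Draw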